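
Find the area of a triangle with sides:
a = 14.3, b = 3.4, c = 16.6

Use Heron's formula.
s = (14.3 + 3.4 + 16.6)/2 = 34.3/2 = 17.15
s − a = 2.85, s − b = 13.75, s − c = 0.55
s(s−a)(s−b)(s−c) = 17.15·2.85·13.75·0.55 ≈ 369.636
Area = √369.636 ≈ 19.2259

Area = 19.23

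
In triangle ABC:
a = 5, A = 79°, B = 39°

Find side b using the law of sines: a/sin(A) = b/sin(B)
a/sin(A) = b/sin(B)  ⇒  b = a·sin(B)/sin(A) = 5·sin(39°)/sin(79°)
sin(39°) ≈ 0.62932, sin(79°) ≈ 0.981627
b ≈ 5·0.62932/0.981627 ≈ 3.1466/0.981627 ≈ 3.2055

b = 3.205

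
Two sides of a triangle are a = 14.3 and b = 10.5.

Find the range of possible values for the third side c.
Triangle inequality: |a − b| < c < a + b
|a − b| = |14.3 − 10.5| = 3.8
a + b = 14.3 + 10.5 = 24.8

3.8 < c < 24.8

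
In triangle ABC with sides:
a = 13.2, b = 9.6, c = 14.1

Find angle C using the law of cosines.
c² = a² + b² − 2ab·cos(C)  ⇒  cos(C) = (a² + b² − c²)/(2ab)
cos(C) = (13.2² + 9.6² − 14.1²)/(2·13.2·9.6) = (174.24 + 92.16 − 198.81)/253.44 = 67.59/253.44 ≈ 0.26669
C = arccos(0.26669) ≈ 74.5326°

C = 74.53°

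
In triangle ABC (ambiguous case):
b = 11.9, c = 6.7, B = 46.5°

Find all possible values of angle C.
b/sin(B) = c/sin(C)  ⇒  sin(C) = c·sin(B)/b = 6.7·sin(46.5°)/11.9
sin(46.5°) ≈ 0.725374
sin(C) ≈ 6.7·0.725374/11.9 ≈ 4.86001/11.9 ≈ 0.408404
Candidate 1: C₁ = arcsin(0.408404) ≈ 24.1046°  →  A = 180° − 46.5° − 24.1046° ≈ 109.395° > 0, valid
Candidate 2: C₂ = 180° − C₁ ≈ 155.895°  →  A = 180° − 46.5° − 155.895° ≈ -22.3954° ≤ 0, not a valid triangle

C = 24.1° (one solution)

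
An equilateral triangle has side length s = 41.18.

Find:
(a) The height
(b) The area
(a) The height splits the triangle into two 30-60-90 halves: h = s·√3/2 = 41.18·1.73205/2 ≈ 71.3259/2 ≈ 35.6629
(b) Area = (√3/4)·s² = (√3/4)·41.18² = (√3/4)·1695.7924 ≈ 0.433013·1695.7924 ≈ 734.3

Height = 35.66, Area = 734.3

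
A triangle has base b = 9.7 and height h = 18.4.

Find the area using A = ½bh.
A = ½·b·h = ½·9.7·18.4 = ½·178.48 = 89.24

Area = 89.24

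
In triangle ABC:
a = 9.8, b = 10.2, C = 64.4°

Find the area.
Two sides and the included angle (SAS): A = ½·a·b·sin(C) = ½·9.8·10.2·sin(64.4°)
sin(64.4°) ≈ 0.901833
A ≈ ½·99.96·0.901833 = 49.98·0.901833 ≈ 45.0736

Area = 45.07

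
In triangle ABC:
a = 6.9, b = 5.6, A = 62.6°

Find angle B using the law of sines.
a/sin(A) = b/sin(B)  ⇒  sin(B) = b·sin(A)/a = 5.6·sin(62.6°)/6.9
sin(62.6°) ≈ 0.887815
sin(B) ≈ 5.6·0.887815/6.9 ≈ 4.97177/6.9 ≈ 0.720546
B = arcsin(0.720546) ≈ 46.0996°
(Since b ≤ a we need B ≤ A, so the obtuse alternative 180° − 46.0996° ≈ 133.9° is rejected.)

B = 46.1°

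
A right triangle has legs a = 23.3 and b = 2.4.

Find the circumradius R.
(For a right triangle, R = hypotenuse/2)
Hypotenuse c = √(a² + b²) = √(542.89 + 5.76) = √548.65 ≈ 23.4233
R = c/2 ≈ 23.4233/2 ≈ 11.7116

R = 11.71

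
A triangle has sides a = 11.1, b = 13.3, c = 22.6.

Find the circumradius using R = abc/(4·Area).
First find the area with Heron's formula.
s = (11.1 + 13.3 + 22.6)/2 = 23.5
Area = √(s(s−a)(s−b)(s−c)) = √(23.5·12.4·10.2·0.9) ≈ √2675.05 ≈ 51.7209
abc = 11.1·13.3·22.6 = 3336.438
R = abc/(4·Area) ≈ 3336.438/(4·51.7209) = 3336.438/206.884 ≈ 16.1271

R = 16.13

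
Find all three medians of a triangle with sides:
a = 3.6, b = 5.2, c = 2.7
Median formula: m_a = ½√(2b² + 2c² − a²) (and cyclically). a² = 12.96, b² = 27.04, c² = 7.29.
m_a = ½√(2·27.04 + 2·7.29 − 12.96) = ½√55.7 ≈ ½·7.46324 ≈ 3.73162
m_b = ½√(2·12.96 + 2·7.29 − 27.04) = ½√13.46 ≈ ½·3.66879 ≈ 1.83439
m_c = ½√(2·12.96 + 2·27.04 − 7.29) = ½√72.71 ≈ ½·8.52702 ≈ 4.26351

m_a = 3.732, m_b = 1.834, m_c = 4.264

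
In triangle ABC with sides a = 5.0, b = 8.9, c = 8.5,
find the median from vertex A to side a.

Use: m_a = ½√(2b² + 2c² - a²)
m_a = ½√(2·8.9² + 2·8.5² − 5.0²) = ½√(2·79.21 + 2·72.25 − 25) = ½√(158.42 + 144.5 − 25) = ½√277.92
√277.92 ≈ 16.6709, so m_a ≈ 8.33547

m_a = 8.335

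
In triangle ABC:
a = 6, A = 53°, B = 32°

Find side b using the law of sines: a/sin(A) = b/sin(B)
a/sin(A) = b/sin(B)  ⇒  b = a·sin(B)/sin(A) = 6·sin(32°)/sin(53°)
sin(32°) ≈ 0.529919, sin(53°) ≈ 0.798636
b ≈ 6·0.529919/0.798636 ≈ 3.17952/0.798636 ≈ 3.98118

b = 3.981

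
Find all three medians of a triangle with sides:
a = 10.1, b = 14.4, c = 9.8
Median formula: m_a = ½√(2b² + 2c² − a²) (and cyclically). a² = 102.01, b² = 207.36, c² = 96.04.
m_a = ½√(2·207.36 + 2·96.04 − 102.01) = ½√504.79 ≈ ½·22.4675 ≈ 11.2338
m_b = ½√(2·102.01 + 2·96.04 − 207.36) = ½√188.74 ≈ ½·13.7383 ≈ 6.86913
m_c = ½√(2·102.01 + 2·207.36 − 96.04) = ½√522.7 ≈ ½·22.8626 ≈ 11.4313

m_a = 11.23, m_b = 6.869, m_c = 11.43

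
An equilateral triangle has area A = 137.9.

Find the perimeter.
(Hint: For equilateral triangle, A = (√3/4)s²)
A = (√3/4)s²  ⇒  s² = 4A/√3 = 4·137.9/√3 = 551.6/1.73205 ≈ 318.466
s ≈ √318.466 ≈ 17.8456
Perimeter = 3s ≈ 3·17.8456 ≈ 53.5369

Perimeter = 53.54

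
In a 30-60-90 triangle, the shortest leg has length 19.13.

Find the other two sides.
In a 30-60-90 triangle the sides are in ratio 1 : √3 : 2 (short leg : long leg : hypotenuse).
Long leg = 19.13·√3 ≈ 19.13·1.73205 ≈ 33.1341
Hypotenuse = 2·19.13 = 38.26

Long leg = 19.13√3 = 33.13, Hypotenuse = 38.26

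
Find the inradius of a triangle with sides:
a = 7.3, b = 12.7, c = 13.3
r = Area/s where s is the semi-perimeter.
s = (7.3 + 12.7 + 13.3)/2 = 33.3/2 = 16.65
Area = √(s(s−a)(s−b)(s−c)) = √(16.65·9.35·3.95·3.35) ≈ √2060 ≈ 45.3873
r ≈ 45.3873/16.65 ≈ 2.72596

r = 2.726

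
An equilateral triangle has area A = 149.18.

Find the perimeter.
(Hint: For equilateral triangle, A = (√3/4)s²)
A = (√3/4)s²  ⇒  s² = 4A/√3 = 4·149.18/√3 = 596.72/1.73205 ≈ 344.516
s ≈ √344.516 ≈ 18.5612
Perimeter = 3s ≈ 3·18.5612 ≈ 55.6835

Perimeter = 55.68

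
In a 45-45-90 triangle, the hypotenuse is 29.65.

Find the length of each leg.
In a 45-45-90 triangle hypotenuse = leg·√2, so leg = hypotenuse/√2.
Leg = 29.65/√2 ≈ 29.65/1.41421 ≈ 20.9657

Each leg = 20.97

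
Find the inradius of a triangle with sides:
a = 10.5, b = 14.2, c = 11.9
r = Area/s where s is the semi-perimeter.
s = (10.5 + 14.2 + 11.9)/2 = 36.6/2 = 18.3
Area = √(s(s−a)(s−b)(s−c)) = √(18.3·7.8·4.1·6.4) ≈ √3745.5 ≈ 61.2005
r ≈ 61.2005/18.3 ≈ 3.34429

r = 3.344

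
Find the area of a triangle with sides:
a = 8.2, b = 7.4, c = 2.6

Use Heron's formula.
s = (8.2 + 7.4 + 2.6)/2 = 18.2/2 = 9.1
s − a = 0.9, s − b = 1.7, s − c = 6.5
s(s−a)(s−b)(s−c) = 9.1·0.9·1.7·6.5 ≈ 90.4995
Area = √90.4995 ≈ 9.51312

Area = 9.513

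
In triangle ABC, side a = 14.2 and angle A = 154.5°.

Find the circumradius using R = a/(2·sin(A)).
R = a/(2·sin(A)) = 14.2/(2·sin(154.5°))
sin(154.5°) ≈ 0.430511
R ≈ 14.2/(2·0.430511) = 14.2/0.861022 ≈ 16.492

R = 16.49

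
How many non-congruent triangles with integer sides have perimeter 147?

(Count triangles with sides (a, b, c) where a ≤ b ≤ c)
Let a ≤ b ≤ c with a + b + c = 147. The only binding inequality is a + b > c, i.e. 147 − c > c, so c < 147/2; and c ≥ 147/3 since c is the largest side.
So 49 ≤ c ≤ 73. For each c, b runs from ⌈(147 − c)/2⌉ up to c (then a = 147 − b − c satisfies 1 ≤ a ≤ b automatically), giving c − ⌈(147 − c)/2⌉ + 1 choices.
Summing over c: 1 + 2 + 4 + 5 + … + 35 + 37  (25 terms, c = 49, …, 73) = 469
Check (closed form: nearest integer to p²/48 for even p, (p+3)²/48 for odd p): (147+3)²/48 = 150²/48 = 22500/48 ≈ 468.75 → 469

469 triangles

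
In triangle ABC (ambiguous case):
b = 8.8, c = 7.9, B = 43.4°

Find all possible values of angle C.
b/sin(B) = c/sin(C)  ⇒  sin(C) = c·sin(B)/b = 7.9·sin(43.4°)/8.8
sin(43.4°) ≈ 0.687088
sin(C) ≈ 7.9·0.687088/8.8 ≈ 5.42799/8.8 ≈ 0.616817
Candidate 1: C₁ = arcsin(0.616817) ≈ 38.0841°  →  A = 180° − 43.4° − 38.0841° ≈ 98.5159° > 0, valid
Candidate 2: C₂ = 180° − C₁ ≈ 141.916°  →  A = 180° − 43.4° − 141.916° ≈ -5.3159° ≤ 0, not a valid triangle

C = 38.08° (one solution)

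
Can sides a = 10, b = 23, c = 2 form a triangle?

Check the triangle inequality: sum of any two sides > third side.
a + b vs c: 10 + 23 = 33 > 2  ✓
a + c vs b: 10 + 2 = 12 ≤ 23  ✗
b + c vs a: 23 + 2 = 25 > 10  ✓

No: 10 + 2 = 12 is not > 23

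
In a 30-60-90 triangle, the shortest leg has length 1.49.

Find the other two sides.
In a 30-60-90 triangle the sides are in ratio 1 : √3 : 2 (short leg : long leg : hypotenuse).
Long leg = 1.49·√3 ≈ 1.49·1.73205 ≈ 2.58076
Hypotenuse = 2·1.49 = 2.98

Long leg = 1.49√3 = 2.581, Hypotenuse = 2.98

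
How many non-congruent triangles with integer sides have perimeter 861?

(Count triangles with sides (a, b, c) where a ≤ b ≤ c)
Let a ≤ b ≤ c with a + b + c = 861. The only binding inequality is a + b > c, i.e. 861 − c > c, so c < 861/2; and c ≥ 861/3 since c is the largest side.
So 287 ≤ c ≤ 430. For each c, b runs from ⌈(861 − c)/2⌉ up to c (then a = 861 − b − c satisfies 1 ≤ a ≤ b automatically), giving c − ⌈(861 − c)/2⌉ + 1 choices.
Summing over c: 1 + 2 + 4 + 5 + … + 214 + 215  (144 terms, c = 287, …, 430) = 15552
Check (closed form: nearest integer to p²/48 for even p, (p+3)²/48 for odd p): (861+3)²/48 = 864²/48 = 746496/48 ≈ 15552.00 → 15552

15552 triangles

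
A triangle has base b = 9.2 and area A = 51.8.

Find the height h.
A = ½·b·h  ⇒  h = 2A/b = 2·51.8/9.2 = 103.6/9.2 ≈ 11.2609

h = 11.26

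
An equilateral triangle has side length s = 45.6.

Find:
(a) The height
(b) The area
(a) The height splits the triangle into two 30-60-90 halves: h = s·√3/2 = 45.6·1.73205/2 ≈ 78.9815/2 ≈ 39.4908
(b) Area = (√3/4)·s² = (√3/4)·45.6² = (√3/4)·2079.36 ≈ 0.433013·2079.36 ≈ 900.389

Height = 39.49, Area = 900.4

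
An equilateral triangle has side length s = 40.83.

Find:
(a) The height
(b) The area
(a) The height splits the triangle into two 30-60-90 halves: h = s·√3/2 = 40.83·1.73205/2 ≈ 70.7196/2 ≈ 35.3598
(b) Area = (√3/4)·s² = (√3/4)·40.83² = (√3/4)·1667.0889 ≈ 0.433013·1667.0889 ≈ 721.871

Height = 35.36, Area = 721.9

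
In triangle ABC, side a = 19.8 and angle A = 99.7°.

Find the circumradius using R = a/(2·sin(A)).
R = a/(2·sin(A)) = 19.8/(2·sin(99.7°))
sin(99.7°) ≈ 0.985703
R ≈ 19.8/(2·0.985703) = 19.8/1.97141 ≈ 10.0436

R = 10.04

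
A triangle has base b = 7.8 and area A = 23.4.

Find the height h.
A = ½·b·h  ⇒  h = 2A/b = 2·23.4/7.8 = 46.8/7.8 ≈ 6

h = 6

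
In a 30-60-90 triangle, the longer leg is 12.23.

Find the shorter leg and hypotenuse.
In a 30-60-90 triangle the sides are in ratio 1 : √3 : 2, so short leg = long leg/√3 and hypotenuse = 2·(short leg).
Short leg = 12.23/√3 ≈ 12.23/1.73205 ≈ 7.06099
Hypotenuse = 2·7.06099 ≈ 14.122

Short leg = 7.061, Hypotenuse = 14.12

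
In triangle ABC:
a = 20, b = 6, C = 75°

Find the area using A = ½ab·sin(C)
A = ½·a·b·sin(C) = ½·20·6·sin(75°)
sin(75°) ≈ 0.965926
A ≈ ½·120·0.965926 = 60·0.965926 ≈ 57.9555

Area = 57.96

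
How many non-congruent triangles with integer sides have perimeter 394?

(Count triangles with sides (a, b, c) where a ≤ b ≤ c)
Let a ≤ b ≤ c with a + b + c = 394. The only binding inequality is a + b > c, i.e. 394 − c > c, so c < 394/2; and c ≥ 394/3 since c is the largest side.
So 132 ≤ c ≤ 196. For each c, b runs from ⌈(394 − c)/2⌉ up to c (then a = 394 − b − c satisfies 1 ≤ a ≤ b automatically), giving c − ⌈(394 − c)/2⌉ + 1 choices.
Summing over c: 2 + 3 + 5 + 6 + … + 96 + 98  (65 terms, c = 132, …, 196) = 3234
Check (closed form: nearest integer to p²/48 for even p, (p+3)²/48 for odd p): 394²/48 = 155236/48 ≈ 3234.08 → 3234

3234 triangles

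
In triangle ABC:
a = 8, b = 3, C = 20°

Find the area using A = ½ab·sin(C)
A = ½·a·b·sin(C) = ½·8·3·sin(20°)
sin(20°) ≈ 0.34202
A ≈ ½·24·0.34202 = 12·0.34202 ≈ 4.10424

Area = 4.104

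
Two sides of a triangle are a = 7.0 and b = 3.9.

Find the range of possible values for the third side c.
Triangle inequality: |a − b| < c < a + b
|a − b| = |7.0 − 3.9| = 3.1
a + b = 7.0 + 3.9 = 10.9

3.1 < c < 10.9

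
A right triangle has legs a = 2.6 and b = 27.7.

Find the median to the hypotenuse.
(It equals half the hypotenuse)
Hypotenuse c = √(a² + b²) = √(6.76 + 767.29) = √774.05 ≈ 27.8218
Median to hypotenuse = c/2 ≈ 27.8218/2 ≈ 13.9109

Median = 13.91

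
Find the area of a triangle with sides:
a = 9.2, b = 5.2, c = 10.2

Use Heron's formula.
s = (9.2 + 5.2 + 10.2)/2 = 24.6/2 = 12.3
s − a = 3.1, s − b = 7.1, s − c = 2.1
s(s−a)(s−b)(s−c) = 12.3·3.1·7.1·2.1 ≈ 568.518
Area = √568.518 ≈ 23.8436

Area = 23.84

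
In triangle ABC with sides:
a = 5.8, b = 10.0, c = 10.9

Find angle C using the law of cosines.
c² = a² + b² − 2ab·cos(C)  ⇒  cos(C) = (a² + b² − c²)/(2ab)
cos(C) = (5.8² + 10.0² − 10.9²)/(2·5.8·10.0) = (33.64 + 100 − 118.81)/116 = 14.83/116 ≈ 0.127845
C = arccos(0.127845) ≈ 82.6549°

C = 82.65°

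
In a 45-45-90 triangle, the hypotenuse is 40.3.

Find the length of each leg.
In a 45-45-90 triangle hypotenuse = leg·√2, so leg = hypotenuse/√2.
Leg = 40.3/√2 ≈ 40.3/1.41421 ≈ 28.4964

Each leg = 28.5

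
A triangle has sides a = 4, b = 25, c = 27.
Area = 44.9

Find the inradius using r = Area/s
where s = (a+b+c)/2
s = (4 + 25 + 27)/2 = 56/2 = 28
r = Area/s = 44.9/28 ≈ 1.60357

r = 1.604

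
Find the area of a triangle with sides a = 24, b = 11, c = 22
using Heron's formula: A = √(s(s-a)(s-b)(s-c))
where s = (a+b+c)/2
s = (24 + 11 + 22)/2 = 57/2 = 28.5
s − a = 4.5, s − b = 17.5, s − c = 6.5
s(s−a)(s−b)(s−c) = 28.5·4.5·17.5·6.5 = 14588.4375
Area = √14588.4375 ≈ 120.783

s = 28.5, Area = 120.8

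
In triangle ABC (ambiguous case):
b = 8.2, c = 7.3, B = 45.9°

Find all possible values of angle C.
b/sin(B) = c/sin(C)  ⇒  sin(C) = c·sin(B)/b = 7.3·sin(45.9°)/8.2
sin(45.9°) ≈ 0.718126
sin(C) ≈ 7.3·0.718126/8.2 ≈ 5.24232/8.2 ≈ 0.639308
Candidate 1: C₁ = arcsin(0.639308) ≈ 39.7402°  →  A = 180° − 45.9° − 39.7402° ≈ 94.3598° > 0, valid
Candidate 2: C₂ = 180° − C₁ ≈ 140.26°  →  A = 180° − 45.9° − 140.26° ≈ -6.1598° ≤ 0, not a valid triangle

C = 39.74° (one solution)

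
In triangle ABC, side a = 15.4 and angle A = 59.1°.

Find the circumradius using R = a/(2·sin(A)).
R = a/(2·sin(A)) = 15.4/(2·sin(59.1°))
sin(59.1°) ≈ 0.858065
R ≈ 15.4/(2·0.858065) = 15.4/1.71613 ≈ 8.97368

R = 8.974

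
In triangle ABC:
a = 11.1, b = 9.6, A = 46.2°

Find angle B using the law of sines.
a/sin(A) = b/sin(B)  ⇒  sin(B) = b·sin(A)/a = 9.6·sin(46.2°)/11.1
sin(46.2°) ≈ 0.72176
sin(B) ≈ 9.6·0.72176/11.1 ≈ 6.9289/11.1 ≈ 0.624225
B = arcsin(0.624225) ≈ 38.6253°
(Since b ≤ a we need B ≤ A, so the obtuse alternative 180° − 38.6253° ≈ 141.375° is rejected.)

B = 38.63°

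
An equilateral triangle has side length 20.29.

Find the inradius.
r = Area/s with s the semi-perimeter.
Area = (√3/4)·20.29² = (√3/4)·411.6841 ≈ 0.433013·411.6841 ≈ 178.264
s = 3·20.29/2 = 30.435
r ≈ 178.264/30.435 ≈ 5.85722
(Equivalently r = side/(2√3) = 20.29/3.4641 ≈ 5.85722.)

r = 5.857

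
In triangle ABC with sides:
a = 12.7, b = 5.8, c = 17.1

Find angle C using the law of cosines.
c² = a² + b² − 2ab·cos(C)  ⇒  cos(C) = (a² + b² − c²)/(2ab)
cos(C) = (12.7² + 5.8² − 17.1²)/(2·12.7·5.8) = (161.29 + 33.64 − 292.41)/147.32 = -97.48/147.32 ≈ -0.661689
C = arccos(-0.661689) ≈ 131.429°

C = 131.4°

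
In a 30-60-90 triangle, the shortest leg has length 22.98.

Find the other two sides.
In a 30-60-90 triangle the sides are in ratio 1 : √3 : 2 (short leg : long leg : hypotenuse).
Long leg = 22.98·√3 ≈ 22.98·1.73205 ≈ 39.8025
Hypotenuse = 2·22.98 = 45.96

Long leg = 22.98√3 = 39.8, Hypotenuse = 45.96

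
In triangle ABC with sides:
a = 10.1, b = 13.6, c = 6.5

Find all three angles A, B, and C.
Law of cosines for each angle (a² = 102.01, b² = 184.96, c² = 42.25):
cos(A) = (b² + c² − a²)/(2bc) = (184.96 + 42.25 − 102.01)/(2·13.6·6.5) = 125.2/176.8 ≈ 0.708145  ⇒  A ≈ 44.9158°
cos(B) = (a² + c² − b²)/(2ac) = (102.01 + 42.25 − 184.96)/(2·10.1·6.5) = -40.7/131.3 ≈ -0.309977  ⇒  B ≈ 108.058°
cos(C) = (a² + b² − c²)/(2ab) = (102.01 + 184.96 − 42.25)/(2·10.1·13.6) = 244.72/274.72 ≈ 0.890798  ⇒  C ≈ 27.0263°
Check: A + B + C ≈ 180°

A = 44.92°, B = 108.1°, C = 27.03°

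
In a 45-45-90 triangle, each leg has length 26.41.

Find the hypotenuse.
In a 45-45-90 triangle the sides are in ratio 1 : 1 : √2, so hypotenuse = leg·√2.
Hypotenuse = 26.41·√2 ≈ 26.41·1.41421 ≈ 37.3494

Hypotenuse = 26.41√2 = 37.35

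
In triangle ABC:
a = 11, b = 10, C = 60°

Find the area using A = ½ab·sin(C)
A = ½·a·b·sin(C) = ½·11·10·sin(60°)
sin(60°) ≈ 0.866025
A ≈ ½·110·0.866025 = 55·0.866025 ≈ 47.6314

Area = 47.63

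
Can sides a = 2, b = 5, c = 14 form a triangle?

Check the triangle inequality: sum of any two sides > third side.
a + b vs c: 2 + 5 = 7 ≤ 14  ✗
a + c vs b: 2 + 14 = 16 > 5  ✓
b + c vs a: 5 + 14 = 19 > 2  ✓

No: 2 + 5 = 7 is not > 14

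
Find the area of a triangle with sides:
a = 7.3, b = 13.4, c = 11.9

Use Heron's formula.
s = (7.3 + 13.4 + 11.9)/2 = 32.6/2 = 16.3
s − a = 9, s − b = 2.9, s − c = 4.4
s(s−a)(s−b)(s−c) = 16.3·9·2.9·4.4 ≈ 1871.89
Area = √1871.89 ≈ 43.2654

Area = 43.27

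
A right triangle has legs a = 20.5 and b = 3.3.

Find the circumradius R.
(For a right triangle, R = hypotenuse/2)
Hypotenuse c = √(a² + b²) = √(420.25 + 10.89) = √431.14 ≈ 20.7639
R = c/2 ≈ 20.7639/2 ≈ 10.382

R = 10.38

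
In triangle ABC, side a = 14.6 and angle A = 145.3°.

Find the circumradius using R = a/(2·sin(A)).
R = a/(2·sin(A)) = 14.6/(2·sin(145.3°))
sin(145.3°) ≈ 0.56928
R ≈ 14.6/(2·0.56928) = 14.6/1.13856 ≈ 12.8232

R = 12.82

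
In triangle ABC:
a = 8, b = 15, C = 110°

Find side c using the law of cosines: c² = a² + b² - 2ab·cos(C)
c² = 8² + 15² − 2·8·15·cos(110°)
cos(110°) ≈ -0.34202
c² ≈ 64 + 225 − 240·(-0.34202) ≈ 289 + 82.0848 ≈ 371.085
c ≈ √371.085 ≈ 19.2636

c = 19.26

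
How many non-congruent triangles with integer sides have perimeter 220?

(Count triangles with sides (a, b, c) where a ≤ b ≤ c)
Let a ≤ b ≤ c with a + b + c = 220. The only binding inequality is a + b > c, i.e. 220 − c > c, so c < 220/2; and c ≥ 220/3 since c is the largest side.
So 74 ≤ c ≤ 109. For each c, b runs from ⌈(220 − c)/2⌉ up to c (then a = 220 − b − c satisfies 1 ≤ a ≤ b automatically), giving c − ⌈(220 − c)/2⌉ + 1 choices.
Summing over c: 2 + 3 + 5 + 6 + … + 53 + 54  (36 terms, c = 74, …, 109) = 1008
Check (closed form: nearest integer to p²/48 for even p, (p+3)²/48 for odd p): 220²/48 = 48400/48 ≈ 1008.33 → 1008

1008 triangles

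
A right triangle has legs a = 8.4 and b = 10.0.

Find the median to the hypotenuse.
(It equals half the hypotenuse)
Hypotenuse c = √(a² + b²) = √(70.56 + 100) = √170.56 ≈ 13.0599
Median to hypotenuse = c/2 ≈ 13.0599/2 ≈ 6.52993

Median = 6.53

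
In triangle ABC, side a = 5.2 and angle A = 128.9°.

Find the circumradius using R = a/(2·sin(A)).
R = a/(2·sin(A)) = 5.2/(2·sin(128.9°))
sin(128.9°) ≈ 0.778243
R ≈ 5.2/(2·0.778243) = 5.2/1.55649 ≈ 3.34086

R = 3.341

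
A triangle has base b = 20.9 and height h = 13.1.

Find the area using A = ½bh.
A = ½·b·h = ½·20.9·13.1 = ½·273.79 = 136.895

Area = 136.895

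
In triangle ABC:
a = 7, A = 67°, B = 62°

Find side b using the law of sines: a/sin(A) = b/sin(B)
a/sin(A) = b/sin(B)  ⇒  b = a·sin(B)/sin(A) = 7·sin(62°)/sin(67°)
sin(62°) ≈ 0.882948, sin(67°) ≈ 0.920505
b ≈ 7·0.882948/0.920505 ≈ 6.18063/0.920505 ≈ 6.71439

b = 6.714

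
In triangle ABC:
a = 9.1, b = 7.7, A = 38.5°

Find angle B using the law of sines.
a/sin(A) = b/sin(B)  ⇒  sin(B) = b·sin(A)/a = 7.7·sin(38.5°)/9.1
sin(38.5°) ≈ 0.622515
sin(B) ≈ 7.7·0.622515/9.1 ≈ 4.79336/9.1 ≈ 0.526743
B = arcsin(0.526743) ≈ 31.7857°
(Since b ≤ a we need B ≤ A, so the obtuse alternative 180° − 31.7857° ≈ 148.214° is rejected.)

B = 31.79°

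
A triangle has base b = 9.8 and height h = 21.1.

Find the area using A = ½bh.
A = ½·b·h = ½·9.8·21.1 = ½·206.78 = 103.39

Area = 103.39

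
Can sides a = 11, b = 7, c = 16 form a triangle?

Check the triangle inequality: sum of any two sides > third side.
a + b vs c: 11 + 7 = 18 > 16  ✓
a + c vs b: 11 + 16 = 27 > 7  ✓
b + c vs a: 7 + 16 = 23 > 11  ✓

Yes, triangle inequality satisfied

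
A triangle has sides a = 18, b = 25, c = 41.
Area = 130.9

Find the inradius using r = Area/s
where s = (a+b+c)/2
s = (18 + 25 + 41)/2 = 84/2 = 42
r = Area/s = 130.9/42 ≈ 3.11667

r = 3.117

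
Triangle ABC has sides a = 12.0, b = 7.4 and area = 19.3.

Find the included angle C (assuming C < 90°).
Area = ½·a·b·sin(C)  ⇒  sin(C) = 2·Area/(a·b) = 2·19.3/(12.0·7.4) = 38.6/88.8 ≈ 0.434685
C = arcsin(0.434685) ≈ 25.7652° (taking the acute solution since C < 90°)

C = 25.77°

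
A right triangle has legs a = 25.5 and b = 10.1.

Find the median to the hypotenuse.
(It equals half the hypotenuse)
Hypotenuse c = √(a² + b²) = √(650.25 + 102.01) = √752.26 ≈ 27.4274
Median to hypotenuse = c/2 ≈ 27.4274/2 ≈ 13.7137

Median = 13.71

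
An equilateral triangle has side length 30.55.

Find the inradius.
r = Area/s with s the semi-perimeter.
Area = (√3/4)·30.55² = (√3/4)·933.3025 ≈ 0.433013·933.3025 ≈ 404.132
s = 3·30.55/2 = 45.825
r ≈ 404.132/45.825 ≈ 8.81903
(Equivalently r = side/(2√3) = 30.55/3.4641 ≈ 8.81903.)

r = 8.819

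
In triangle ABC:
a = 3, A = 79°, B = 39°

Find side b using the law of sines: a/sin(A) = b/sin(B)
a/sin(A) = b/sin(B)  ⇒  b = a·sin(B)/sin(A) = 3·sin(39°)/sin(79°)
sin(39°) ≈ 0.62932, sin(79°) ≈ 0.981627
b ≈ 3·0.62932/0.981627 ≈ 1.88796/0.981627 ≈ 1.9233

b = 1.923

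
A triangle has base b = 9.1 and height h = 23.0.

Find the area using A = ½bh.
A = ½·b·h = ½·9.1·23.0 = ½·209.3 = 104.65

Area = 104.65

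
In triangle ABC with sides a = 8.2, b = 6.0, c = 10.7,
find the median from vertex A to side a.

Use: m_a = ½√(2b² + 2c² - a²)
m_a = ½√(2·6.0² + 2·10.7² − 8.2²) = ½√(2·36 + 2·114.49 − 67.24) = ½√(72 + 228.98 − 67.24) = ½√233.74
√233.74 ≈ 15.2886, so m_a ≈ 7.64428

m_a = 7.644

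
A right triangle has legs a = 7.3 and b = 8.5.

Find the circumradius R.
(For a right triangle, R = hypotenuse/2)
Hypotenuse c = √(a² + b²) = √(53.29 + 72.25) = √125.54 ≈ 11.2045
R = c/2 ≈ 11.2045/2 ≈ 5.60223

R = 5.602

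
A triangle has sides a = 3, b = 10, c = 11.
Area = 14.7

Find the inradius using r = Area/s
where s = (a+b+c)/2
s = (3 + 10 + 11)/2 = 24/2 = 12
r = Area/s = 14.7/12 ≈ 1.225

r = 1.225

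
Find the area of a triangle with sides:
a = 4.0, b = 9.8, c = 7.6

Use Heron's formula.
s = (4.0 + 9.8 + 7.6)/2 = 21.4/2 = 10.7
s − a = 6.7, s − b = 0.9, s − c = 3.1
s(s−a)(s−b)(s−c) = 10.7·6.7·0.9·3.1 ≈ 200.015
Area = √200.015 ≈ 14.1427

Area = 14.14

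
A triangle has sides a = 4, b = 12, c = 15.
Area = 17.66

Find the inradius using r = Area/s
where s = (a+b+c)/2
s = (4 + 12 + 15)/2 = 31/2 = 15.5
r = Area/s = 17.66/15.5 ≈ 1.13935

r = 1.139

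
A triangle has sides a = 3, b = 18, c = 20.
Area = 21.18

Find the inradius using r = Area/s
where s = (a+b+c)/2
s = (3 + 18 + 20)/2 = 41/2 = 20.5
r = Area/s = 21.18/20.5 ≈ 1.03317

r = 1.033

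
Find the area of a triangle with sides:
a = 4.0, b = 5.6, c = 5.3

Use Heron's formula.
s = (4.0 + 5.6 + 5.3)/2 = 14.9/2 = 7.45
s − a = 3.45, s − b = 1.85, s − c = 2.15
s(s−a)(s−b)(s−c) = 7.45·3.45·1.85·2.15 ≈ 102.232
Area = √102.232 ≈ 10.111

Area = 10.11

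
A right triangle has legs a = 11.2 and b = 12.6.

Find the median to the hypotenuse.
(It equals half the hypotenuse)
Hypotenuse c = √(a² + b²) = √(125.44 + 158.76) = √284.2 ≈ 16.8582
Median to hypotenuse = c/2 ≈ 16.8582/2 ≈ 8.42912

Median = 8.429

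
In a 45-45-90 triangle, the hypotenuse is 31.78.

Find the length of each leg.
In a 45-45-90 triangle hypotenuse = leg·√2, so leg = hypotenuse/√2.
Leg = 31.78/√2 ≈ 31.78/1.41421 ≈ 22.4719

Each leg = 22.47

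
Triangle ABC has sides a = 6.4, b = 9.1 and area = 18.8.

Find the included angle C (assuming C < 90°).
Area = ½·a·b·sin(C)  ⇒  sin(C) = 2·Area/(a·b) = 2·18.8/(6.4·9.1) = 37.6/58.24 ≈ 0.645604
C = arcsin(0.645604) ≈ 40.211° (taking the acute solution since C < 90°)

C = 40.21°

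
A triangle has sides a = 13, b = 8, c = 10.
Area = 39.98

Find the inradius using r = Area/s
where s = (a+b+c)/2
s = (13 + 8 + 10)/2 = 31/2 = 15.5
r = Area/s = 39.98/15.5 ≈ 2.57935

r = 2.579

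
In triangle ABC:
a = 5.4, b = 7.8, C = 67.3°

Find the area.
Two sides and the included angle (SAS): A = ½·a·b·sin(C) = ½·5.4·7.8·sin(67.3°)
sin(67.3°) ≈ 0.922538
A ≈ ½·42.12·0.922538 = 21.06·0.922538 ≈ 19.4287

Area = 19.43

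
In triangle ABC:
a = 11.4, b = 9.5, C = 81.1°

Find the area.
Two sides and the included angle (SAS): A = ½·a·b·sin(C) = ½·11.4·9.5·sin(81.1°)
sin(81.1°) ≈ 0.98796
A ≈ ½·108.3·0.98796 = 54.15·0.98796 ≈ 53.498

Area = 53.5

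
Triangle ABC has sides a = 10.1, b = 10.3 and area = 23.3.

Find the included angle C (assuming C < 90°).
Area = ½·a·b·sin(C)  ⇒  sin(C) = 2·Area/(a·b) = 2·23.3/(10.1·10.3) = 46.6/104.03 ≈ 0.447948
C = arcsin(0.447948) ≈ 26.6121° (taking the acute solution since C < 90°)

C = 26.61°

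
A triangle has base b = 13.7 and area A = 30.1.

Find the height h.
A = ½·b·h  ⇒  h = 2A/b = 2·30.1/13.7 = 60.2/13.7 ≈ 4.39416

h = 4.394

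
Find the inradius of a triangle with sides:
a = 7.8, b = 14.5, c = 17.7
r = Area/s where s is the semi-perimeter.
s = (7.8 + 14.5 + 17.7)/2 = 40/2 = 20
Area = √(s(s−a)(s−b)(s−c)) = √(20·12.2·5.5·2.3) ≈ √3086.6 ≈ 55.5572
r ≈ 55.5572/20 ≈ 2.77786

r = 2.778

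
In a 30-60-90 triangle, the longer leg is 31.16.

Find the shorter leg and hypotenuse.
In a 30-60-90 triangle the sides are in ratio 1 : √3 : 2, so short leg = long leg/√3 and hypotenuse = 2·(short leg).
Short leg = 31.16/√3 ≈ 31.16/1.73205 ≈ 17.9902
Hypotenuse = 2·17.9902 ≈ 35.9805

Short leg = 17.99, Hypotenuse = 35.98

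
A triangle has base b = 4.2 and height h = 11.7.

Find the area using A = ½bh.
A = ½·b·h = ½·4.2·11.7 = ½·49.14 = 24.57

Area = 24.57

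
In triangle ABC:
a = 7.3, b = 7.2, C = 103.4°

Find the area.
Two sides and the included angle (SAS): A = ½·a·b·sin(C) = ½·7.3·7.2·sin(103.4°)
sin(103.4°) ≈ 0.972776
A ≈ ½·52.56·0.972776 = 26.28·0.972776 ≈ 25.5646

Area = 25.56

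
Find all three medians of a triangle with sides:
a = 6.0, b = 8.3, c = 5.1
Median formula: m_a = ½√(2b² + 2c² − a²) (and cyclically). a² = 36, b² = 68.89, c² = 26.01.
m_a = ½√(2·68.89 + 2·26.01 − 36) = ½√153.8 ≈ ½·12.4016 ≈ 6.20081
m_b = ½√(2·36 + 2·26.01 − 68.89) = ½√55.13 ≈ ½·7.42496 ≈ 3.71248
m_c = ½√(2·36 + 2·68.89 − 26.01) = ½√183.77 ≈ ½·13.5562 ≈ 6.77809

m_a = 6.201, m_b = 3.712, m_c = 6.778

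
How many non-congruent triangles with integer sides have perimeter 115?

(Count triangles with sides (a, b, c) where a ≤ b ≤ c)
Let a ≤ b ≤ c with a + b + c = 115. The only binding inequality is a + b > c, i.e. 115 − c > c, so c < 115/2; and c ≥ 115/3 since c is the largest side.
So 39 ≤ c ≤ 57. For each c, b runs from ⌈(115 − c)/2⌉ up to c (then a = 115 − b − c satisfies 1 ≤ a ≤ b automatically), giving c − ⌈(115 − c)/2⌉ + 1 choices.
Summing over c: 2 + 3 + 5 + 6 + … + 27 + 29  (19 terms, c = 39, …, 57) = 290
Check (closed form: nearest integer to p²/48 for even p, (p+3)²/48 for odd p): (115+3)²/48 = 118²/48 = 13924/48 ≈ 290.08 → 290

290 triangles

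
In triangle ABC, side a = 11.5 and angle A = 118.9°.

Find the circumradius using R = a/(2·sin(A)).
R = a/(2·sin(A)) = 11.5/(2·sin(118.9°))
sin(118.9°) ≈ 0.875465
R ≈ 11.5/(2·0.875465) = 11.5/1.75093 ≈ 6.56794

R = 6.568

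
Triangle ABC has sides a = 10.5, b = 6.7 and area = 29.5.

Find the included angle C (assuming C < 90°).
Area = ½·a·b·sin(C)  ⇒  sin(C) = 2·Area/(a·b) = 2·29.5/(10.5·6.7) = 59/70.35 ≈ 0.838664
C = arcsin(0.838664) ≈ 56.9993° (taking the acute solution since C < 90°)

C = 57°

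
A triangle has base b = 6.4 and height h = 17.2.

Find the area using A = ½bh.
A = ½·b·h = ½·6.4·17.2 = ½·110.08 = 55.04

Area = 55.04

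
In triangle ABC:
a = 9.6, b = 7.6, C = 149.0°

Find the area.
Two sides and the included angle (SAS): A = ½·a·b·sin(C) = ½·9.6·7.6·sin(149.0°)
sin(149.0°) ≈ 0.515038
A ≈ ½·72.96·0.515038 = 36.48·0.515038 ≈ 18.7886

Area = 18.79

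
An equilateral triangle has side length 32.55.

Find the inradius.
r = Area/s with s the semi-perimeter.
Area = (√3/4)·32.55² = (√3/4)·1059.5025 ≈ 0.433013·1059.5025 ≈ 458.778
s = 3·32.55/2 = 48.825
r ≈ 458.778/48.825 ≈ 9.39638
(Equivalently r = side/(2√3) = 32.55/3.4641 ≈ 9.39638.)

r = 9.396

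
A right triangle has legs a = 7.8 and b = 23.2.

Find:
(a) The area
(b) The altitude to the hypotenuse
(a) The legs are perpendicular, so Area = ½·a·b = ½·7.8·23.2 = ½·180.96 = 90.48
(b) Hypotenuse c = √(a² + b²) = √(60.84 + 538.24) = √599.08 ≈ 24.4761
    Area = ½·c·h_c  ⇒  h_c = 2·Area/c = 180.96/24.4761 ≈ 7.39333

Area = 90.48, h_c = 7.393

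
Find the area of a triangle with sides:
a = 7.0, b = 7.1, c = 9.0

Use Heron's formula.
s = (7.0 + 7.1 + 9.0)/2 = 23.1/2 = 11.55
s − a = 4.55, s − b = 4.45, s − c = 2.55
s(s−a)(s−b)(s−c) = 11.55·4.55·4.45·2.55 ≈ 596.339
Area = √596.339 ≈ 24.4201

Area = 24.42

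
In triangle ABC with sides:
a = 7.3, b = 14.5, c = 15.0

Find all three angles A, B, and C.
Law of cosines for each angle (a² = 53.29, b² = 210.25, c² = 225):
cos(A) = (b² + c² − a²)/(2bc) = (210.25 + 225 − 53.29)/(2·14.5·15.0) = 381.96/435 ≈ 0.878069  ⇒  A ≈ 28.5897°
cos(B) = (a² + c² − b²)/(2ac) = (53.29 + 225 − 210.25)/(2·7.3·15.0) = 68.04/219 ≈ 0.310685  ⇒  B ≈ 71.8995°
cos(C) = (a² + b² − c²)/(2ab) = (53.29 + 210.25 − 225)/(2·7.3·14.5) = 38.54/211.7 ≈ 0.18205  ⇒  C ≈ 79.5108°
Check: A + B + C ≈ 180°

A = 28.59°, B = 71.9°, C = 79.51°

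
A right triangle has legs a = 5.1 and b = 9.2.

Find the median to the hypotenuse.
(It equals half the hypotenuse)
Hypotenuse c = √(a² + b²) = √(26.01 + 84.64) = √110.65 ≈ 10.519
Median to hypotenuse = c/2 ≈ 10.519/2 ≈ 5.25952

Median = 5.26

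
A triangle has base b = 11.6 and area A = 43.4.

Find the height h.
A = ½·b·h  ⇒  h = 2A/b = 2·43.4/11.6 = 86.8/11.6 ≈ 7.48276

h = 7.483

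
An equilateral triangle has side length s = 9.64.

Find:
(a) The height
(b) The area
(a) The height splits the triangle into two 30-60-90 halves: h = s·√3/2 = 9.64·1.73205/2 ≈ 16.697/2 ≈ 8.34848
(b) Area = (√3/4)·s² = (√3/4)·9.64² = (√3/4)·92.9296 ≈ 0.433013·92.9296 ≈ 40.2397

Height = 8.348, Area = 40.24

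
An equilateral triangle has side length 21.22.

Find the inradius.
r = Area/s with s the semi-perimeter.
Area = (√3/4)·21.22² = (√3/4)·450.2884 ≈ 0.433013·450.2884 ≈ 194.981
s = 3·21.22/2 = 31.83
r ≈ 194.981/31.83 ≈ 6.12569
(Equivalently r = side/(2√3) = 21.22/3.4641 ≈ 6.12569.)

r = 6.126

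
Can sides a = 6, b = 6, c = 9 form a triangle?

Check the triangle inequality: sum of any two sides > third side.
a + b vs c: 6 + 6 = 12 > 9  ✓
a + c vs b: 6 + 9 = 15 > 6  ✓
b + c vs a: 6 + 9 = 15 > 6  ✓

Yes, triangle inequality satisfied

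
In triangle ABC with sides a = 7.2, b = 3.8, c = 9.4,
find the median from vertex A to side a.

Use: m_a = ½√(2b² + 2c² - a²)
m_a = ½√(2·3.8² + 2·9.4² − 7.2²) = ½√(2·14.44 + 2·88.36 − 51.84) = ½√(28.88 + 176.72 − 51.84) = ½√153.76
√153.76 ≈ 12.4, so m_a ≈ 6.2

m_a = 6.2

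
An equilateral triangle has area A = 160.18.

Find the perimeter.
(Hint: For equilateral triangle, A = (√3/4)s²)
A = (√3/4)s²  ⇒  s² = 4A/√3 = 4·160.18/√3 = 640.72/1.73205 ≈ 369.92
s ≈ √369.92 ≈ 19.2333
Perimeter = 3s ≈ 3·19.2333 ≈ 57.6999

Perimeter = 57.7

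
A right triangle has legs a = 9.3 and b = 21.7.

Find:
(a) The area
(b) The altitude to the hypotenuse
(a) The legs are perpendicular, so Area = ½·a·b = ½·9.3·21.7 = ½·201.81 = 100.905
(b) Hypotenuse c = √(a² + b²) = √(86.49 + 470.89) = √557.38 ≈ 23.6089
    Area = ½·c·h_c  ⇒  h_c = 2·Area/c = 201.81/23.6089 ≈ 8.54805

Area = 100.905, h_c = 8.548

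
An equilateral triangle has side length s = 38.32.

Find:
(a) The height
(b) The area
(a) The height splits the triangle into two 30-60-90 halves: h = s·√3/2 = 38.32·1.73205/2 ≈ 66.3722/2 ≈ 33.1861
(b) Area = (√3/4)·s² = (√3/4)·38.32² = (√3/4)·1468.4224 ≈ 0.433013·1468.4224 ≈ 635.846

Height = 33.19, Area = 635.8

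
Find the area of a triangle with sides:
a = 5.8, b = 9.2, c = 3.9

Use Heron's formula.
s = (5.8 + 9.2 + 3.9)/2 = 18.9/2 = 9.45
s − a = 3.65, s − b = 0.25, s − c = 5.55
s(s−a)(s−b)(s−c) = 9.45·3.65·0.25·5.55 ≈ 47.8583
Area = √47.8583 ≈ 6.91797

Area = 6.918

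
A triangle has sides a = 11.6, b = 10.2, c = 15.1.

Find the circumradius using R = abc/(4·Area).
First find the area with Heron's formula.
s = (11.6 + 10.2 + 15.1)/2 = 18.45
Area = √(s(s−a)(s−b)(s−c)) = √(18.45·6.85·8.25·3.35) ≈ √3492.9 ≈ 59.1007
abc = 11.6·10.2·15.1 = 1786.632
R = abc/(4·Area) ≈ 1786.632/(4·59.1007) = 1786.632/236.403 ≈ 7.55757

R = 7.558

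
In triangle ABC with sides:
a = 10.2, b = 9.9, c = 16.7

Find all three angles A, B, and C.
Law of cosines for each angle (a² = 104.04, b² = 98.01, c² = 278.89):
cos(A) = (b² + c² − a²)/(2bc) = (98.01 + 278.89 − 104.04)/(2·9.9·16.7) = 272.86/330.66 ≈ 0.825198  ⇒  A ≈ 34.3914°
cos(B) = (a² + c² − b²)/(2ac) = (104.04 + 278.89 − 98.01)/(2·10.2·16.7) = 284.92/340.68 ≈ 0.836327  ⇒  B ≈ 33.2457°
cos(C) = (a² + b² − c²)/(2ab) = (104.04 + 98.01 − 278.89)/(2·10.2·9.9) = -76.84/201.96 ≈ -0.380471  ⇒  C ≈ 112.363°
Check: A + B + C ≈ 180°

A = 34.39°, B = 33.25°, C = 112.4°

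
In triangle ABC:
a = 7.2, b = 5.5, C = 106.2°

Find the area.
Two sides and the included angle (SAS): A = ½·a·b·sin(C) = ½·7.2·5.5·sin(106.2°)
sin(106.2°) ≈ 0.960294
A ≈ ½·39.6·0.960294 = 19.8·0.960294 ≈ 19.0138

Area = 19.01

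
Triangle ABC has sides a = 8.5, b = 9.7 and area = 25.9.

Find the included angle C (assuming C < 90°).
Area = ½·a·b·sin(C)  ⇒  sin(C) = 2·Area/(a·b) = 2·25.9/(8.5·9.7) = 51.8/82.45 ≈ 0.62826
C = arcsin(0.62826) ≈ 38.9218° (taking the acute solution since C < 90°)

C = 38.92°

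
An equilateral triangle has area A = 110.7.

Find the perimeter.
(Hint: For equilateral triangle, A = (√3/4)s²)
A = (√3/4)s²  ⇒  s² = 4A/√3 = 4·110.7/√3 = 442.8/1.73205 ≈ 255.651
s ≈ √255.651 ≈ 15.9891
Perimeter = 3s ≈ 3·15.9891 ≈ 47.9672

Perimeter = 47.97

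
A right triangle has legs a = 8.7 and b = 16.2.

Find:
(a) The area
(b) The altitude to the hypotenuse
(a) The legs are perpendicular, so Area = ½·a·b = ½·8.7·16.2 = ½·140.94 = 70.47
(b) Hypotenuse c = √(a² + b²) = √(75.69 + 262.44) = √338.13 ≈ 18.3883
    Area = ½·c·h_c  ⇒  h_c = 2·Area/c = 140.94/18.3883 ≈ 7.66465

Area = 70.47, h_c = 7.665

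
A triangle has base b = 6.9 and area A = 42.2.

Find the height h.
A = ½·b·h  ⇒  h = 2A/b = 2·42.2/6.9 = 84.4/6.9 ≈ 12.2319

h = 12.23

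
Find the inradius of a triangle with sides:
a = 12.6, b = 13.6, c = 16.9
r = Area/s where s is the semi-perimeter.
s = (12.6 + 13.6 + 16.9)/2 = 43.1/2 = 21.55
Area = √(s(s−a)(s−b)(s−c)) = √(21.55·8.95·7.95·4.65) ≈ √7130.01 ≈ 84.4394
r ≈ 84.4394/21.55 ≈ 3.9183

r = 3.918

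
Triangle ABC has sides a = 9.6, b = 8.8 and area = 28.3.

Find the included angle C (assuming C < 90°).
Area = ½·a·b·sin(C)  ⇒  sin(C) = 2·Area/(a·b) = 2·28.3/(9.6·8.8) = 56.6/84.48 ≈ 0.669981
C = arcsin(0.669981) ≈ 42.0656° (taking the acute solution since C < 90°)

C = 42.07°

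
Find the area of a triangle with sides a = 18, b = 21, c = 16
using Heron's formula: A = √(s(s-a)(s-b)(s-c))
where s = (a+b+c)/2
s = (18 + 21 + 16)/2 = 55/2 = 27.5
s − a = 9.5, s − b = 6.5, s − c = 11.5
s(s−a)(s−b)(s−c) = 27.5·9.5·6.5·11.5 = 19528.4375
Area = √19528.4375 ≈ 139.744

s = 27.5, Area = 139.7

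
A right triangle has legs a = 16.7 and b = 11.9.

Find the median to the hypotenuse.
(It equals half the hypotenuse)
Hypotenuse c = √(a² + b²) = √(278.89 + 141.61) = √420.5 ≈ 20.5061
Median to hypotenuse = c/2 ≈ 20.5061/2 ≈ 10.253

Median = 10.25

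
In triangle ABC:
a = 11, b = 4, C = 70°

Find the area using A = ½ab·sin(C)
A = ½·a·b·sin(C) = ½·11·4·sin(70°)
sin(70°) ≈ 0.939693
A ≈ ½·44·0.939693 = 22·0.939693 ≈ 20.6732

Area = 20.67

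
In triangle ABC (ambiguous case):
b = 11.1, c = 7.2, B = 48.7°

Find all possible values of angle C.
b/sin(B) = c/sin(C)  ⇒  sin(C) = c·sin(B)/b = 7.2·sin(48.7°)/11.1
sin(48.7°) ≈ 0.751264
sin(C) ≈ 7.2·0.751264/11.1 ≈ 5.4091/11.1 ≈ 0.487306
Candidate 1: C₁ = arcsin(0.487306) ≈ 29.1637°  →  A = 180° − 48.7° − 29.1637° ≈ 102.136° > 0, valid
Candidate 2: C₂ = 180° − C₁ ≈ 150.836°  →  A = 180° − 48.7° − 150.836° ≈ -19.5363° ≤ 0, not a valid triangle

C = 29.16° (one solution)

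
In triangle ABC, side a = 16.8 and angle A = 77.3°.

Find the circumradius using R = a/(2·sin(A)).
R = a/(2·sin(A)) = 16.8/(2·sin(77.3°))
sin(77.3°) ≈ 0.975535
R ≈ 16.8/(2·0.975535) = 16.8/1.95107 ≈ 8.61066

R = 8.611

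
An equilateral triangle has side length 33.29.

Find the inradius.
r = Area/s with s the semi-perimeter.
Area = (√3/4)·33.29² = (√3/4)·1108.2241 ≈ 0.433013·1108.2241 ≈ 479.875
s = 3·33.29/2 = 49.935
r ≈ 479.875/49.935 ≈ 9.61
(Equivalently r = side/(2√3) = 33.29/3.4641 ≈ 9.61.)

r = 9.61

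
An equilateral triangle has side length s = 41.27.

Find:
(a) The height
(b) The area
(a) The height splits the triangle into two 30-60-90 halves: h = s·√3/2 = 41.27·1.73205/2 ≈ 71.4817/2 ≈ 35.7409
(b) Area = (√3/4)·s² = (√3/4)·41.27² = (√3/4)·1703.2129 ≈ 0.433013·1703.2129 ≈ 737.513

Height = 35.74, Area = 737.5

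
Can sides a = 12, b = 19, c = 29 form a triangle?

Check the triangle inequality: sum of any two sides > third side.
a + b vs c: 12 + 19 = 31 > 29  ✓
a + c vs b: 12 + 29 = 41 > 19  ✓
b + c vs a: 19 + 29 = 48 > 12  ✓

Yes, triangle inequality satisfied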